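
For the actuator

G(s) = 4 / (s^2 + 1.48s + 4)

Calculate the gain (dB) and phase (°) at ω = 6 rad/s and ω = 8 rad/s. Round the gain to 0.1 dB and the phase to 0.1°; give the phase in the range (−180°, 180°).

At s = jω = j6:
quadratic: (j6)² + 1.48·j6 + 4 = -32 + j8.88 → |·| ≈ 33.209, ∠ ≈ 164.49°
|G| = 4 / 33.209 ≈ 0.12045
Gain = 20 log₁₀(0.12045) ≈ -18.38 dB
∠G = 0.00° − 164.49° = -164.49°

At s = jω = j8:
quadratic: (j8)² + 1.48·j8 + 4 = -60 + j11.84 → |·| ≈ 61.157, ∠ ≈ 168.84°
|G| = 4 / 61.157 ≈ 0.065405
Gain = 20 log₁₀(0.065405) ≈ -23.69 dB
∠G = 0.00° − 168.84° = -168.84°

ω = 6: -18.4 dB, -164.5°; ω = 8: -23.7 dB, -168.8°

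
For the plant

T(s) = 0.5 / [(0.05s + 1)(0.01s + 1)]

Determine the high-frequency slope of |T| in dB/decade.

Each pole contributes −20 dB/decade at high frequency; each zero contributes +20 dB/decade.
Net: 0 zero(s) − 2 pole(s) → -40 dB/decade.

-40 dB/decade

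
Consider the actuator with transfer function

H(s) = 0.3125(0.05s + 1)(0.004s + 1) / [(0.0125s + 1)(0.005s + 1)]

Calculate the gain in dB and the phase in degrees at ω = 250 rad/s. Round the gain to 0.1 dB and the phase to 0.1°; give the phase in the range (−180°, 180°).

At ω = 250 rad/s:
zero (1 + j250·0.05) = 1 + j12.5 → |·| ≈ 12.54, ∠ ≈ 85.43°
zero (1 + j250·0.004) = 1 + j1 → |·| ≈ 1.4142, ∠ ≈ 45.00°
pole (1 + j250·0.0125) = 1 + j3.125 → |·| ≈ 3.2811, ∠ ≈ 72.26°
pole (1 + j250·0.005) = 1 + j1.25 → |·| ≈ 1.6008, ∠ ≈ 51.34°
|H| = 0.3125 · 12.54 · 1.4142 / (3.2811 · 1.6008) ≈ 1.0551
Gain = 20 log₁₀(1.0551) ≈ 0.47 dB
∠H = (85.43° + 45.00°) − (72.26° + 51.34°) = 6.83°

0.5 dB, 6.8°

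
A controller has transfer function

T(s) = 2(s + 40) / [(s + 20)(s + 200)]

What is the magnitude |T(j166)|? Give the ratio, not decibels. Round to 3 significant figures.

At s = jω = j166:
zero (s+40): 40 + j166 → |·| = √(40²+166²) = √29156 ≈ 170.75, ∠ = arctan(166/40) ≈ 76.45°
pole (s+20): 20 + j166 → |·| = √(20²+166²) = √27956 ≈ 167.2, ∠ = arctan(166/20) ≈ 83.13°
pole (s+200): 200 + j166 → |·| = √(200²+166²) = √67556 ≈ 259.92, ∠ = arctan(166/200) ≈ 39.69°
|T| = 2 · 170.75 / 43459 ≈ 0.007858

0.00786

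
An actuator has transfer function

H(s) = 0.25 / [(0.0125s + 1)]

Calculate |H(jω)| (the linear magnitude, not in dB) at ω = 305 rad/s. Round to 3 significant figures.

0.0634

At ω = 305 rad/s:
pole (1 + j305·0.0125) = 1 + j3.8125 → |·| ≈ 3.9415, ∠ ≈ 75.30°
|H| = 0.25 · 1 / (3.9415) ≈ 0.063428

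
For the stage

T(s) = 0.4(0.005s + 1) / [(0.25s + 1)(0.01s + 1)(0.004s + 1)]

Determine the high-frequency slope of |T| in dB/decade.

Each pole contributes −20 dB/decade at high frequency; each zero contributes +20 dB/decade.
Net: 1 zero(s) − 3 pole(s) → -40 dB/decade.

-40 dB/decade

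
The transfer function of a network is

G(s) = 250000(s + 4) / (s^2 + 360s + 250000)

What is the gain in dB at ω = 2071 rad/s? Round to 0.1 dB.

At s = jω = j2071:
zero (s+4): 4 + j2071 → |·| = √(4²+2071²) = √4289057 ≈ 2071, ∠ = arctan(2071/4) ≈ 89.89°
quadratic: (j2071)² + 360·j2071 + 250000 = -4039041 + j745560 → |·| ≈ 4.1073e+06, ∠ ≈ 169.54°
|G| = 250000 · 2071 / 4.1073e+06 ≈ 126.06
Gain = 20 log₁₀(126.06) ≈ 42.01 dB

42.0 dB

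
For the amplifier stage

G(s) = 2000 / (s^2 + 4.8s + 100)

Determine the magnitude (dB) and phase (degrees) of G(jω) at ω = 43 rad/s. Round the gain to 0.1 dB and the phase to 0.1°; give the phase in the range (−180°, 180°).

1.1 dB, -173.3°

At s = jω = j43:
quadratic: (j43)² + 4.8·j43 + 100 = -1749 + j206.4 → |·| ≈ 1761.1, ∠ ≈ 173.27°
|G| = 2000 / 1761.1 ≈ 1.1357
Gain = 20 log₁₀(1.1357) ≈ 1.11 dB
∠G = 0.00° − 173.27° = -173.27°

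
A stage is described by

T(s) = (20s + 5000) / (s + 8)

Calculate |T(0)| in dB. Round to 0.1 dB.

T(0) = 5000 / 8 = 625
20 log₁₀(625) ≈ 55.92 dB

55.9 dB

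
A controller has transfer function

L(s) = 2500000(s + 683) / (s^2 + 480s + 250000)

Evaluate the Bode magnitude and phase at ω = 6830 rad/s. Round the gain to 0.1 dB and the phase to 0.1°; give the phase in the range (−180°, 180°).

At s = jω = j6830:
zero (s+683): 683 + j6830 → |·| = √(683²+6830²) = √47115389 ≈ 6864.1, ∠ = arctan(6830/683) ≈ 84.29°
quadratic: (j6830)² + 480·j6830 + 250000 = -46398900 + j3278400 → |·| ≈ 4.6515e+07, ∠ ≈ 175.96°
|L| = 2500000 · 6864.1 / 4.6515e+07 ≈ 368.92
Gain = 20 log₁₀(368.92) ≈ 51.34 dB
∠L = 84.29° − 175.96° = -91.67°

51.3 dB, -91.7°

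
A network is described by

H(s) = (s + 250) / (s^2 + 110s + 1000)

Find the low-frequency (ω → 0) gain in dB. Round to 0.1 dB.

H(0) = 250 / 1000 = 0.25
20 log₁₀(0.25) ≈ -12.04 dB

-12.0 dB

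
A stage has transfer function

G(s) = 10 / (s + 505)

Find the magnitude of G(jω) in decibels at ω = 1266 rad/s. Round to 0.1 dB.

-42.7 dB

Substitute s = j1266:
Numerator: 10 = 10 + j0
Denominator: (j1266) + 505 = 505 + j1266
|N| = √(10² + 0²) ≈ 10, ∠N ≈ 0.00°
|D| = √(505² + 1266²) ≈ 1363, ∠D ≈ 68.25°
|G| = 10 / 1363 ≈ 0.0073368
Gain = 20 log₁₀(0.0073368) ≈ -42.69 dB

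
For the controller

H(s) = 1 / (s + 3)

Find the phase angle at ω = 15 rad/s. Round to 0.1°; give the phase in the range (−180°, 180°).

At s = jω = j15:
pole (s+3): 3 + j15 → |·| = √(3²+15²) = √234 ≈ 15.297, ∠ = arctan(15/3) ≈ 78.69°
∠H = 0.00° − 78.69° = -78.69°

-78.7°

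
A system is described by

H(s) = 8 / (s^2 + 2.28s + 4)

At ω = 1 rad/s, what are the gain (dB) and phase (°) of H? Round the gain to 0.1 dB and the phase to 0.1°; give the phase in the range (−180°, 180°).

At s = jω = j1:
quadratic: (j1)² + 2.28·j1 + 4 = 3 + j2.28 → |·| ≈ 3.7681, ∠ ≈ 37.23°
|H| = 8 / 3.7681 ≈ 2.1231
Gain = 20 log₁₀(2.1231) ≈ 6.54 dB
∠H = 0.00° − 37.23° = -37.23°

6.5 dB, -37.2°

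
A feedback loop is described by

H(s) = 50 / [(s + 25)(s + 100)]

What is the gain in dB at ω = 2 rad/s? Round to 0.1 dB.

At s = jω = j2:
pole (s+25): 25 + j2 → |·| = √(25²+2²) = √629 ≈ 25.08, ∠ = arctan(2/25) ≈ 4.57°
pole (s+100): 100 + j2 → |·| = √(100²+2²) = √10004 ≈ 100.02, ∠ = arctan(2/100) ≈ 1.15°
|H| = 50 / 2508.5 ≈ 0.019932
Gain = 20 log₁₀(0.019932) ≈ -34.01 dB

-34.0 dB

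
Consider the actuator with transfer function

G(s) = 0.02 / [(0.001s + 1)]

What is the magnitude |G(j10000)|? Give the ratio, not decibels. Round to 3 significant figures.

0.00199

At ω = 10000 rad/s:
pole (1 + j10000·0.001) = 1 + j10 → |·| ≈ 10.05, ∠ ≈ 84.29°
|G| = 0.02 · 1 / (10.05) ≈ 0.00199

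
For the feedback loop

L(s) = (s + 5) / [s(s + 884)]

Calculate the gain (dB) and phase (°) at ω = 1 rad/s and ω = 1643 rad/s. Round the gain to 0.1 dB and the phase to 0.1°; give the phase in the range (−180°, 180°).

ω = 1: -44.8 dB, -78.8°; ω = 1643: -65.4 dB, -61.9°

At s = jω = j1:
zero (s+5): 5 + j1 → |·| = √(5²+1²) = √26 ≈ 5.099, ∠ = arctan(1/5) ≈ 11.31°
pole (s+884): 884 + j1 → |·| = √(884²+1²) = √781457 ≈ 884, ∠ = arctan(1/884) ≈ 0.06°
pole at origin: |s| = 1, ∠ = 90.00° (in denominator)
|L| = 1 · 5.099 / 884 ≈ 0.0057681
Gain = 20 log₁₀(0.0057681) ≈ -44.78 dB
∠L = 11.31° − 90.06° = -78.75°

At s = jω = j1643:
zero (s+5): 5 + j1643 → |·| = √(5²+1643²) = √2699474 ≈ 1643, ∠ = arctan(1643/5) ≈ 89.83°
pole (s+884): 884 + j1643 → |·| = √(884²+1643²) = √3480905 ≈ 1865.7, ∠ = arctan(1643/884) ≈ 61.72°
pole at origin: |s| = 1643, ∠ = 90.00° (in denominator)
|L| = 1 · 1643 / 3.0653e+06 ≈ 0.000536
Gain = 20 log₁₀(0.000536) ≈ -65.42 dB
∠L = 89.83° − 151.72° = -61.89°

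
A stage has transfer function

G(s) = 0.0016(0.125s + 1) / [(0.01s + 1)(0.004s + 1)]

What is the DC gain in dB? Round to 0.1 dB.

G(0) = 0.0016 · 1 / 1 = 0.0016
20 log₁₀(0.0016) ≈ -55.92 dB

-55.9 dB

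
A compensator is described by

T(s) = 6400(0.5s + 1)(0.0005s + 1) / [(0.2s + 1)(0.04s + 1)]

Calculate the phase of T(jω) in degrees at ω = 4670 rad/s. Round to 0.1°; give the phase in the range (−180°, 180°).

-22.8°

At ω = 4670 rad/s:
zero (1 + j4670·0.5) = 1 + j2335 → |·| ≈ 2335, ∠ ≈ 89.98°
zero (1 + j4670·0.0005) = 1 + j2.335 → |·| ≈ 2.5401, ∠ ≈ 66.82°
pole (1 + j4670·0.2) = 1 + j934 → |·| ≈ 934, ∠ ≈ 89.94°
pole (1 + j4670·0.04) = 1 + j186.8 → |·| ≈ 186.8, ∠ ≈ 89.69°
∠T = (89.98° + 66.82°) − (89.94° + 89.69°) = -22.83°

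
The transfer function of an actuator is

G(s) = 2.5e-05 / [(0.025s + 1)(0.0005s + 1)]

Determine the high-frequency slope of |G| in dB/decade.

-40 dB/decade

Each pole contributes −20 dB/decade at high frequency; each zero contributes +20 dB/decade.
Net: 0 zero(s) − 2 pole(s) → -40 dB/decade.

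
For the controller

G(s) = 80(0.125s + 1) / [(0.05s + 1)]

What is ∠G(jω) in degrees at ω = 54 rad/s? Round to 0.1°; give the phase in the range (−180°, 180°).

At ω = 54 rad/s:
zero (1 + j54·0.125) = 1 + j6.75 → |·| ≈ 6.8237, ∠ ≈ 81.57°
pole (1 + j54·0.05) = 1 + j2.7 → |·| ≈ 2.8792, ∠ ≈ 69.68°
∠G = (81.57°) − (69.68°) = 11.89°

11.9°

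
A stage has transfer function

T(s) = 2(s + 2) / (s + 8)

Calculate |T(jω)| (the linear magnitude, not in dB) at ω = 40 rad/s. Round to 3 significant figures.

At s = jω = j40:
zero (s+2): 2 + j40 → |·| = √(2²+40²) = √1604 ≈ 40.05, ∠ = arctan(40/2) ≈ 87.14°
pole (s+8): 8 + j40 → |·| = √(8²+40²) = √1664 ≈ 40.792, ∠ = arctan(40/8) ≈ 78.69°
|T| = 2 · 40.05 / 40.792 ≈ 1.9636

1.96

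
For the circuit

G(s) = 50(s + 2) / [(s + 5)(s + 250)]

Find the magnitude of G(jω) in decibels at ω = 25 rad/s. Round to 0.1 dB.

At s = jω = j25:
zero (s+2): 2 + j25 → |·| = √(2²+25²) = √629 ≈ 25.08, ∠ = arctan(25/2) ≈ 85.43°
pole (s+5): 5 + j25 → |·| = √(5²+25²) = √650 ≈ 25.495, ∠ = arctan(25/5) ≈ 78.69°
pole (s+250): 250 + j25 → |·| = √(250²+25²) = √63125 ≈ 251.25, ∠ = arctan(25/250) ≈ 5.71°
|G| = 50 · 25.08 / 6405.6 ≈ 0.19577
Gain = 20 log₁₀(0.19577) ≈ -14.17 dB

-14.2 dB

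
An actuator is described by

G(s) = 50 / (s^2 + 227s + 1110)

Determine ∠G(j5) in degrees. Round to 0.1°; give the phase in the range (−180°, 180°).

-46.3°

Substitute s = j5:
Numerator: 50 = 50 + j0
Denominator: (j5)^2 + 227(j5) + 1110 = 1085 + j1135
|N| = √(50² + 0²) ≈ 50, ∠N ≈ 0.00°
|D| = √(1085² + 1135²) ≈ 1570.2, ∠D ≈ 46.29°
∠G = 0.00° − 46.29° = -46.29°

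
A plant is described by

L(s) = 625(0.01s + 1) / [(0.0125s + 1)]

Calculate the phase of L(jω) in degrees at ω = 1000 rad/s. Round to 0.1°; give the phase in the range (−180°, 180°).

-1.1°

At ω = 1000 rad/s:
zero (1 + j1000·0.01) = 1 + j10 → |·| ≈ 10.05, ∠ ≈ 84.29°
pole (1 + j1000·0.0125) = 1 + j12.5 → |·| ≈ 12.54, ∠ ≈ 85.43°
∠L = (84.29°) − (85.43°) = -1.14°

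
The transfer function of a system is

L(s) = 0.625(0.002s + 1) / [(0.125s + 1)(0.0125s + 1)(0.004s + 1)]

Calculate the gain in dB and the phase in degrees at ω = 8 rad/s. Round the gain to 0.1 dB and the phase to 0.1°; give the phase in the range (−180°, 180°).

-7.1 dB, -51.6°

At ω = 8 rad/s:
zero (1 + j8·0.002) = 1 + j0.016 → |·| ≈ 1.0001, ∠ ≈ 0.92°
pole (1 + j8·0.125) = 1 + j1 → |·| ≈ 1.4142, ∠ ≈ 45.00°
pole (1 + j8·0.0125) = 1 + j0.1 → |·| ≈ 1.005, ∠ ≈ 5.71°
pole (1 + j8·0.004) = 1 + j0.032 → |·| ≈ 1.0005, ∠ ≈ 1.83°
|L| = 0.625 · 1.0001 / (1.4142 · 1.005 · 1.0005) ≈ 0.43957
Gain = 20 log₁₀(0.43957) ≈ -7.14 dB
∠L = (0.92°) − (45.00° + 5.71° + 1.83°) = -51.62°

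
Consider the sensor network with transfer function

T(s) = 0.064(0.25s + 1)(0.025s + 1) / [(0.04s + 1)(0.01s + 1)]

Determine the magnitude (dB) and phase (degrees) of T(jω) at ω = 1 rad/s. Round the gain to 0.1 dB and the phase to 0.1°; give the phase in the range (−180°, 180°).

At ω = 1 rad/s:
zero (1 + j1·0.25) = 1 + j0.25 → |·| ≈ 1.0308, ∠ ≈ 14.04°
zero (1 + j1·0.025) = 1 + j0.025 → |·| ≈ 1.0003, ∠ ≈ 1.43°
pole (1 + j1·0.04) = 1 + j0.04 → |·| ≈ 1.0008, ∠ ≈ 2.29°
pole (1 + j1·0.01) = 1 + j0.01 → |·| ≈ 1, ∠ ≈ 0.57°
|T| = 0.064 · 1.0308 · 1.0003 / (1.0008 · 1) ≈ 0.065938
Gain = 20 log₁₀(0.065938) ≈ -23.62 dB
∠T = (14.04° + 1.43°) − (2.29° + 0.57°) = 12.61°

-23.6 dB, 12.6°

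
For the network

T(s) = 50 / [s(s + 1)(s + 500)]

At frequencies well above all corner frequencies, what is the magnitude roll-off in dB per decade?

-60 dB/decade

Each pole contributes −20 dB/decade at high frequency; each zero contributes +20 dB/decade.
Net: 0 zero(s) − 3 pole(s) → -60 dB/decade.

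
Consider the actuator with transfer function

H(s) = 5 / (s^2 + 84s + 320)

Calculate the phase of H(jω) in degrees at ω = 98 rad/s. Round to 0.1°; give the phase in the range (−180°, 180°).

-138.4°

Substitute s = j98:
Numerator: 5 = 5 + j0
Denominator: (j98)^2 + 84(j98) + 320 = -9284 + j8232
|N| = √(5² + 0²) ≈ 5, ∠N ≈ 0.00°
|D| = √(9284² + 8232²) ≈ 12408, ∠D ≈ 138.44°
∠H = 0.00° − 138.44° = -138.44°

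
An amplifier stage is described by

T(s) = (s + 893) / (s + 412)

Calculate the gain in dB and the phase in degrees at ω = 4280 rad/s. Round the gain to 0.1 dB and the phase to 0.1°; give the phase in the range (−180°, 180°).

At s = jω = j4280:
zero (s+893): 893 + j4280 → |·| = √(893²+4280²) = √19115849 ≈ 4372.2, ∠ = arctan(4280/893) ≈ 78.21°
pole (s+412): 412 + j4280 → |·| = √(412²+4280²) = √18488144 ≈ 4299.8, ∠ = arctan(4280/412) ≈ 84.50°
|T| = 1 · 4372.2 / 4299.8 ≈ 1.0168
Gain = 20 log₁₀(1.0168) ≈ 0.14 dB
∠T = 78.21° − 84.50° = -6.29°

0.1 dB, -6.3°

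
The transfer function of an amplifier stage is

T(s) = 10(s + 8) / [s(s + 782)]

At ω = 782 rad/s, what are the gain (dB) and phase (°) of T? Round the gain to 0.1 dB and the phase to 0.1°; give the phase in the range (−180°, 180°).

-40.9 dB, -45.6°

At s = jω = j782:
zero (s+8): 8 + j782 → |·| = √(8²+782²) = √611588 ≈ 782.04, ∠ = arctan(782/8) ≈ 89.41°
pole (s+782): 782 + j782 → |·| = √(782²+782²) = √1223048 ≈ 1105.9, ∠ = arctan(782/782) ≈ 45.00°
pole at origin: |s| = 782, ∠ = 90.00° (in denominator)
|T| = 10 · 782.04 / 8.6481e+05 ≈ 0.0090429
Gain = 20 log₁₀(0.0090429) ≈ -40.87 dB
∠T = 89.41° − 135.00° = -45.59°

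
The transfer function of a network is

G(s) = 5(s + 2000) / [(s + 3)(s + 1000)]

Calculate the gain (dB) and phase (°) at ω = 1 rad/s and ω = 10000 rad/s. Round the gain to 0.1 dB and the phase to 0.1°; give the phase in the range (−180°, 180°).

At s = jω = j1:
zero (s+2000): 2000 + j1 → |·| = √(2000²+1²) = √4000001 ≈ 2000, ∠ = arctan(1/2000) ≈ 0.03°
pole (s+3): 3 + j1 → |·| = √(3²+1²) = √10 ≈ 3.1623, ∠ = arctan(1/3) ≈ 18.43°
pole (s+1000): 1000 + j1 → |·| = √(1000²+1²) = √1000001 ≈ 1000, ∠ = arctan(1/1000) ≈ 0.06°
|G| = 5 · 2000 / 3162.3 ≈ 3.1623
Gain = 20 log₁₀(3.1623) ≈ 10.00 dB
∠G = 0.03° − 18.49° = -18.46°

At s = jω = j10000:
zero (s+2000): 2000 + j10000 → |·| = √(2000²+10000²) = √104000000 ≈ 10198, ∠ = arctan(10000/2000) ≈ 78.69°
pole (s+3): 3 + j10000 → |·| = √(3²+10000²) = √100000009 ≈ 10000, ∠ = arctan(10000/3) ≈ 89.98°
pole (s+1000): 1000 + j10000 → |·| = √(1000²+10000²) = √101000000 ≈ 10050, ∠ = arctan(10000/1000) ≈ 84.29°
|G| = 5 · 10198 / 1.005e+08 ≈ 0.00050736
Gain = 20 log₁₀(0.00050736) ≈ -65.89 dB
∠G = 78.69° − 174.27° = -95.58°

ω = 1: 10.0 dB, -18.5°; ω = 10000: -65.9 dB, -95.6°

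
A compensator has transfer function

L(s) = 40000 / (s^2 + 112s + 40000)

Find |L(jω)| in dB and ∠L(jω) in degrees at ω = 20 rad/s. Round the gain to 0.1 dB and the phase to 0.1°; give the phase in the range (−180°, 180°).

0.1 dB, -3.2°

At s = jω = j20:
quadratic: (j20)² + 112·j20 + 40000 = 39600 + j2240 → |·| ≈ 39663, ∠ ≈ 3.24°
|L| = 40000 / 39663 ≈ 1.0085
Gain = 20 log₁₀(1.0085) ≈ 0.07 dB
∠L = 0.00° − 3.24° = -3.24°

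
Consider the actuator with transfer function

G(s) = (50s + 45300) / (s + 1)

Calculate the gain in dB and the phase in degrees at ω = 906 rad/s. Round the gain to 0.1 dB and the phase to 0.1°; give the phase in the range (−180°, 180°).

37.0 dB, -44.9°

Substitute s = j906:
Numerator: 50(j906) + 45300 = 45300 + j45300
Denominator: (j906) + 1 = 1 + j906
|N| = √(45300² + 45300²) ≈ 64064, ∠N ≈ 45.00°
|D| = √(1² + 906²) ≈ 906, ∠D ≈ 89.94°
|G| = 64064 / 906 ≈ 70.711
Gain = 20 log₁₀(70.711) ≈ 36.99 dB
∠G = 45.00° − 89.94° = -44.94°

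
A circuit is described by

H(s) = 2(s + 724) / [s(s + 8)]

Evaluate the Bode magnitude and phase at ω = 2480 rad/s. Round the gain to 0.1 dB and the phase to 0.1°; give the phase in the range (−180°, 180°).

At s = jω = j2480:
zero (s+724): 724 + j2480 → |·| = √(724²+2480²) = √6674576 ≈ 2583.5, ∠ = arctan(2480/724) ≈ 73.73°
pole (s+8): 8 + j2480 → |·| = √(8²+2480²) = √6150464 ≈ 2480, ∠ = arctan(2480/8) ≈ 89.82°
pole at origin: |s| = 2480, ∠ = 90.00° (in denominator)
|H| = 2 · 2583.5 / 6.1504e+06 ≈ 0.00084011
Gain = 20 log₁₀(0.00084011) ≈ -61.51 dB
∠H = 73.73° − 179.82° = -106.09°

-61.5 dB, -106.1°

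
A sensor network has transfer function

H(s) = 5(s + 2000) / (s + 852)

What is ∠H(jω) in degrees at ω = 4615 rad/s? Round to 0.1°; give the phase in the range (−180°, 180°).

-13.0°

At s = jω = j4615:
zero (s+2000): 2000 + j4615 → |·| = √(2000²+4615²) = √25298225 ≈ 5029.7, ∠ = arctan(4615/2000) ≈ 66.57°
pole (s+852): 852 + j4615 → |·| = √(852²+4615²) = √22024129 ≈ 4693, ∠ = arctan(4615/852) ≈ 79.54°
∠H = 66.57° − 79.54° = -12.97°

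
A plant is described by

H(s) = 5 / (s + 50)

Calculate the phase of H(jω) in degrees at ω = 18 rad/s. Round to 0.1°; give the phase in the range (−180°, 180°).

At s = jω = j18:
pole (s+50): 50 + j18 → |·| = √(50²+18²) = √2824 ≈ 53.141, ∠ = arctan(18/50) ≈ 19.80°
∠H = 0.00° − 19.80° = -19.80°

-19.8°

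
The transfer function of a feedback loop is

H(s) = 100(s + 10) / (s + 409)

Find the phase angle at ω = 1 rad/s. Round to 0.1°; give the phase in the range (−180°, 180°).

5.6°

At s = jω = j1:
zero (s+10): 10 + j1 → |·| = √(10²+1²) = √101 ≈ 10.05, ∠ = arctan(1/10) ≈ 5.71°
pole (s+409): 409 + j1 → |·| = √(409²+1²) = √167282 ≈ 409, ∠ = arctan(1/409) ≈ 0.14°
∠H = 5.71° − 0.14° = 5.57°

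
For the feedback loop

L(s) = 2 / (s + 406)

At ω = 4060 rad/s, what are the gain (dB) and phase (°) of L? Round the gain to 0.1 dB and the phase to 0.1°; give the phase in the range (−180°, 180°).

Substitute s = j4060:
Numerator: 2 = 2 + j0
Denominator: (j4060) + 406 = 406 + j4060
|N| = √(2² + 0²) ≈ 2, ∠N ≈ 0.00°
|D| = √(406² + 4060²) ≈ 4080.2, ∠D ≈ 84.29°
|L| = 2 / 4080.2 ≈ 0.00049017
Gain = 20 log₁₀(0.00049017) ≈ -66.19 dB
∠L = 0.00° − 84.29° = -84.29°

-66.2 dB, -84.3°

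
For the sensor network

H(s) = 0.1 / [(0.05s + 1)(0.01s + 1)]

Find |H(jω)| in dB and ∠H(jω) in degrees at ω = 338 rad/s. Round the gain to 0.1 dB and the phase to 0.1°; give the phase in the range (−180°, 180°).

At ω = 338 rad/s:
pole (1 + j338·0.05) = 1 + j16.9 → |·| ≈ 16.93, ∠ ≈ 86.61°
pole (1 + j338·0.01) = 1 + j3.38 → |·| ≈ 3.5248, ∠ ≈ 73.52°
|H| = 0.1 · 1 / (16.93 · 3.5248) ≈ 0.0016757
Gain = 20 log₁₀(0.0016757) ≈ -55.52 dB
∠H = (0°) − (86.61° + 73.52°) = -160.13°

-55.5 dB, -160.1°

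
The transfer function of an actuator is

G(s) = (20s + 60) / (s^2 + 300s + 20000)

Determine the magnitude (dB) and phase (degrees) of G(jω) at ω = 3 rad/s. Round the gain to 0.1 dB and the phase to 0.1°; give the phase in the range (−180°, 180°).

Substitute s = j3:
Numerator: 20(j3) + 60 = 60 + j60
Denominator: (j3)^2 + 300(j3) + 20000 = 19991 + j900
|N| = √(60² + 60²) ≈ 84.853, ∠N ≈ 45.00°
|D| = √(19991² + 900²) ≈ 20011, ∠D ≈ 2.58°
|G| = 84.853 / 20011 ≈ 0.0042403
Gain = 20 log₁₀(0.0042403) ≈ -47.45 dB
∠G = 45.00° − 2.58° = 42.42°

-47.5 dB, 42.4°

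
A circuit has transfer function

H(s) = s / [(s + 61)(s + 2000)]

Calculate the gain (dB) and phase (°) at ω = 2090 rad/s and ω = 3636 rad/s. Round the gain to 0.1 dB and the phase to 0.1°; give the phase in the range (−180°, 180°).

ω = 2090: -69.2 dB, -44.6°; ω = 3636: -72.4 dB, -60.2°

At s = jω = j2090:
zero at origin: s = j2090 → |·| = 2090, ∠ = 90.00°
pole (s+61): 61 + j2090 → |·| = √(61²+2090²) = √4371821 ≈ 2090.9, ∠ = arctan(2090/61) ≈ 88.33°
pole (s+2000): 2000 + j2090 → |·| = √(2000²+2090²) = √8368100 ≈ 2892.8, ∠ = arctan(2090/2000) ≈ 46.26°
|H| = 1 · 2090 / 6.0486e+06 ≈ 0.00034553
Gain = 20 log₁₀(0.00034553) ≈ -69.23 dB
∠H = 90.00° − 134.59° = -44.59°

At s = jω = j3636:
zero at origin: s = j3636 → |·| = 3636, ∠ = 90.00°
pole (s+61): 61 + j3636 → |·| = √(61²+3636²) = √13224217 ≈ 3636.5, ∠ = arctan(3636/61) ≈ 89.04°
pole (s+2000): 2000 + j3636 → |·| = √(2000²+3636²) = √17220496 ≈ 4149.8, ∠ = arctan(3636/2000) ≈ 61.19°
|H| = 1 · 3636 / 1.5091e+07 ≈ 0.00024094
Gain = 20 log₁₀(0.00024094) ≈ -72.36 dB
∠H = 90.00° − 150.23° = -60.23°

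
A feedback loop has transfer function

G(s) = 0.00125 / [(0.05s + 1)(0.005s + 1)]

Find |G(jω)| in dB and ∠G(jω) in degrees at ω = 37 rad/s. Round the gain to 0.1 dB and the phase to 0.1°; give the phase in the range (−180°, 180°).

At ω = 37 rad/s:
pole (1 + j37·0.05) = 1 + j1.85 → |·| ≈ 2.103, ∠ ≈ 61.61°
pole (1 + j37·0.005) = 1 + j0.185 → |·| ≈ 1.017, ∠ ≈ 10.48°
|G| = 0.00125 · 1 / (2.103 · 1.017) ≈ 0.00058445
Gain = 20 log₁₀(0.00058445) ≈ -64.67 dB
∠G = (0°) − (61.61° + 10.48°) = -72.09°

-64.7 dB, -72.1°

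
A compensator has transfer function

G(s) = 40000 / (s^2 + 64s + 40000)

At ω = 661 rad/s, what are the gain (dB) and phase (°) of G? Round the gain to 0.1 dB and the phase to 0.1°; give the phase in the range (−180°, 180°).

At s = jω = j661:
quadratic: (j661)² + 64·j661 + 40000 = -396921 + j42304 → |·| ≈ 3.9917e+05, ∠ ≈ 173.92°
|G| = 40000 / 3.9917e+05 ≈ 0.10021
Gain = 20 log₁₀(0.10021) ≈ -19.98 dB
∠G = 0.00° − 173.92° = -173.92°

-20.0 dB, -173.9°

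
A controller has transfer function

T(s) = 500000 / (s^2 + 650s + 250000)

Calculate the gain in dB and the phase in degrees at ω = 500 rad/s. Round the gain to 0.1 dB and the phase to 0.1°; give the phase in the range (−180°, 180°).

3.7 dB, -90.0°

At s = jω = j500:
quadratic: (j500)² + 650·j500 + 250000 = 0 + j325000 → |·| ≈ 3.25e+05, ∠ ≈ 90.00°
|T| = 500000 / 3.25e+05 ≈ 1.5385
Gain = 20 log₁₀(1.5385) ≈ 3.74 dB
∠T = 0.00° − 90.00° = -90.00°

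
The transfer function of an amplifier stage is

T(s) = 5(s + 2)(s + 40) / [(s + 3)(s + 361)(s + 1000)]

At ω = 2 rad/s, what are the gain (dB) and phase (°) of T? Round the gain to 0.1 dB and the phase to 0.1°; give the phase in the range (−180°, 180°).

-67.2 dB, 13.7°

At s = jω = j2:
zero (s+2): 2 + j2 → |·| = √(2²+2²) = √8 ≈ 2.8284, ∠ = arctan(2/2) ≈ 45.00°
zero (s+40): 40 + j2 → |·| = √(40²+2²) = √1604 ≈ 40.05, ∠ = arctan(2/40) ≈ 2.86°
pole (s+3): 3 + j2 → |·| = √(3²+2²) = √13 ≈ 3.6056, ∠ = arctan(2/3) ≈ 33.69°
pole (s+361): 361 + j2 → |·| = √(361²+2²) = √130325 ≈ 361.01, ∠ = arctan(2/361) ≈ 0.32°
pole (s+1000): 1000 + j2 → |·| = √(1000²+2²) = √1000004 ≈ 1000, ∠ = arctan(2/1000) ≈ 0.11°
|T| = 5 · 113.28 / 1.3017e+06 ≈ 0.00043512
Gain = 20 log₁₀(0.00043512) ≈ -67.23 dB
∠T = 47.86° − 34.12° = 13.74°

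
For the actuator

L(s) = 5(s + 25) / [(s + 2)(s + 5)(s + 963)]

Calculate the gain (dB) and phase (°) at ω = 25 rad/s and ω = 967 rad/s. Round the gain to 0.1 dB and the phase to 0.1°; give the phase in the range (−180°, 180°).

ω = 25: -70.8 dB, -120.6°; ω = 967: -108.4 dB, -136.2°

At s = jω = j25:
zero (s+25): 25 + j25 → |·| = √(25²+25²) = √1250 ≈ 35.355, ∠ = arctan(25/25) ≈ 45.00°
pole (s+2): 2 + j25 → |·| = √(2²+25²) = √629 ≈ 25.08, ∠ = arctan(25/2) ≈ 85.43°
pole (s+5): 5 + j25 → |·| = √(5²+25²) = √650 ≈ 25.495, ∠ = arctan(25/5) ≈ 78.69°
pole (s+963): 963 + j25 → |·| = √(963²+25²) = √927994 ≈ 963.32, ∠ = arctan(25/963) ≈ 1.49°
|L| = 5 · 35.355 / 6.1596e+05 ≈ 0.00028699
Gain = 20 log₁₀(0.00028699) ≈ -70.84 dB
∠L = 45.00° − 165.61° = -120.61°

At s = jω = j967:
zero (s+25): 25 + j967 → |·| = √(25²+967²) = √935714 ≈ 967.32, ∠ = arctan(967/25) ≈ 88.52°
pole (s+2): 2 + j967 → |·| = √(2²+967²) = √935093 ≈ 967, ∠ = arctan(967/2) ≈ 89.88°
pole (s+5): 5 + j967 → |·| = √(5²+967²) = √935114 ≈ 967.01, ∠ = arctan(967/5) ≈ 89.70°
pole (s+963): 963 + j967 → |·| = √(963²+967²) = √1862458 ≈ 1364.7, ∠ = arctan(967/963) ≈ 45.12°
|L| = 5 · 967.32 / 1.2761e+09 ≈ 3.7901e-06
Gain = 20 log₁₀(3.7901e-06) ≈ -108.43 dB
∠L = 88.52° − 224.70° = -136.18°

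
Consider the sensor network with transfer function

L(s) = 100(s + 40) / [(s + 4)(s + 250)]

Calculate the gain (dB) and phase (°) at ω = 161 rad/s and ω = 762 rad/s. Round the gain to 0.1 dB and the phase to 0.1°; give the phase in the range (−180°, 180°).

ω = 161: -9.2 dB, -45.3°; ω = 762: -18.1 dB, -74.5°

At s = jω = j161:
zero (s+40): 40 + j161 → |·| = √(40²+161²) = √27521 ≈ 165.89, ∠ = arctan(161/40) ≈ 76.05°
pole (s+4): 4 + j161 → |·| = √(4²+161²) = √25937 ≈ 161.05, ∠ = arctan(161/4) ≈ 88.58°
pole (s+250): 250 + j161 → |·| = √(250²+161²) = √88421 ≈ 297.36, ∠ = arctan(161/250) ≈ 32.78°
|L| = 100 · 165.89 / 47890 ≈ 0.3464
Gain = 20 log₁₀(0.3464) ≈ -9.21 dB
∠L = 76.05° − 121.36° = -45.31°

At s = jω = j762:
zero (s+40): 40 + j762 → |·| = √(40²+762²) = √582244 ≈ 763.05, ∠ = arctan(762/40) ≈ 87.00°
pole (s+4): 4 + j762 → |·| = √(4²+762²) = √580660 ≈ 762.01, ∠ = arctan(762/4) ≈ 89.70°
pole (s+250): 250 + j762 → |·| = √(250²+762²) = √643144 ≈ 801.96, ∠ = arctan(762/250) ≈ 71.84°
|L| = 100 · 763.05 / 6.111e+05 ≈ 0.12486
Gain = 20 log₁₀(0.12486) ≈ -18.07 dB
∠L = 87.00° − 161.54° = -74.54°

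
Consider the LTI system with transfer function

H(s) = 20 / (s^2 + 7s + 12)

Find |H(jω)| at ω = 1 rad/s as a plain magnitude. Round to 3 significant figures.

1.53

Substitute s = j1:
Numerator: 20 = 20 + j0
Denominator: (j1)^2 + 7(j1) + 12 = 11 + j7
|N| = √(20² + 0²) ≈ 20, ∠N ≈ 0.00°
|D| = √(11² + 7²) ≈ 13.038, ∠D ≈ 32.47°
|H| = 20 / 13.038 ≈ 1.534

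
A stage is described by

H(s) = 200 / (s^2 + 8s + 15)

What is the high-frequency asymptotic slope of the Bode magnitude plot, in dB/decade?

-40 dB/decade

Each pole contributes −20 dB/decade at high frequency; each zero contributes +20 dB/decade.
Net: 0 zero(s) − 2 pole(s) → -40 dB/decade.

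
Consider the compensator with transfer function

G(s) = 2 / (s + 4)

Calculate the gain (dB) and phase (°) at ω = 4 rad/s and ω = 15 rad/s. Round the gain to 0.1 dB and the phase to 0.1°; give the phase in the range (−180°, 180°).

ω = 4: -9.0 dB, -45.0°; ω = 15: -17.8 dB, -75.1°

Substitute s = j4:
Numerator: 2 = 2 + j0
Denominator: (j4) + 4 = 4 + j4
|N| = √(2² + 0²) ≈ 2, ∠N ≈ 0.00°
|D| = √(4² + 4²) ≈ 5.6569, ∠D ≈ 45.00°
|G| = 2 / 5.6569 ≈ 0.35355
Gain = 20 log₁₀(0.35355) ≈ -9.03 dB
∠G = 0.00° − 45.00° = -45.00°

Substitute s = j15:
Numerator: 2 = 2 + j0
Denominator: (j15) + 4 = 4 + j15
|N| = √(2² + 0²) ≈ 2, ∠N ≈ 0.00°
|D| = √(4² + 15²) ≈ 15.524, ∠D ≈ 75.07°
|G| = 2 / 15.524 ≈ 0.12883
Gain = 20 log₁₀(0.12883) ≈ -17.80 dB
∠G = 0.00° − 75.07° = -75.07°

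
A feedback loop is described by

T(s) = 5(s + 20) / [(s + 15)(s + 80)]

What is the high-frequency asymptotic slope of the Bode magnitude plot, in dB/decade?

-20 dB/decade

Each pole contributes −20 dB/decade at high frequency; each zero contributes +20 dB/decade.
Net: 1 zero(s) − 2 pole(s) → -20 dB/decade.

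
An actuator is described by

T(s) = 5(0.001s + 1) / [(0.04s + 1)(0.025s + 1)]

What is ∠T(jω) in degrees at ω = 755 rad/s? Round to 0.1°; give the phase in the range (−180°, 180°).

-138.0°

At ω = 755 rad/s:
zero (1 + j755·0.001) = 1 + j0.755 → |·| ≈ 1.253, ∠ ≈ 37.05°
pole (1 + j755·0.04) = 1 + j30.2 → |·| ≈ 30.217, ∠ ≈ 88.10°
pole (1 + j755·0.025) = 1 + j18.875 → |·| ≈ 18.901, ∠ ≈ 86.97°
∠T = (37.05°) − (88.10° + 86.97°) = -138.02°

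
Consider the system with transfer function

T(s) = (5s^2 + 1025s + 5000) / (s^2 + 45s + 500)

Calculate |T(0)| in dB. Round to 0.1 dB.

T(0) = 5000 / 500 = 10
20 log₁₀(10) ≈ 20.00 dB

20.0 dB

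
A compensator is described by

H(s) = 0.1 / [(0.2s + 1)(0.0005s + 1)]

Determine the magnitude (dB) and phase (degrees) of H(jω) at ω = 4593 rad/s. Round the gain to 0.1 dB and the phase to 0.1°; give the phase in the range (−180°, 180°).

At ω = 4593 rad/s:
pole (1 + j4593·0.2) = 1 + j918.6 → |·| ≈ 918.6, ∠ ≈ 89.94°
pole (1 + j4593·0.0005) = 1 + j2.2965 → |·| ≈ 2.5048, ∠ ≈ 66.47°
|H| = 0.1 · 1 / (918.6 · 2.5048) ≈ 4.3461e-05
Gain = 20 log₁₀(4.3461e-05) ≈ -87.24 dB
∠H = (0°) − (89.94° + 66.47°) = -156.41°

-87.2 dB, -156.4°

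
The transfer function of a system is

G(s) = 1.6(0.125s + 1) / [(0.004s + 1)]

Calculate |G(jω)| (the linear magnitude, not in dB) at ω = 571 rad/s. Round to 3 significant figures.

45.8

At ω = 571 rad/s:
zero (1 + j571·0.125) = 1 + j71.375 → |·| ≈ 71.382, ∠ ≈ 89.20°
pole (1 + j571·0.004) = 1 + j2.284 → |·| ≈ 2.4933, ∠ ≈ 66.35°
|G| = 1.6 · 71.382 / (2.4933) ≈ 45.807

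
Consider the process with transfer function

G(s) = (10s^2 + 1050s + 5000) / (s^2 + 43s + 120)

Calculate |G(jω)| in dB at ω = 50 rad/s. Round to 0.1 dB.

Substitute s = j50:
Numerator: 10(j50)^2 + 1050(j50) + 5000 = -20000 + j52500
Denominator: (j50)^2 + 43(j50) + 120 = -2380 + j2150
|N| = √(20000² + 52500²) ≈ 56181, ∠N ≈ 110.85°
|D| = √(2380² + 2150²) ≈ 3207.3, ∠D ≈ 137.91°
|G| = 56181 / 3207.3 ≈ 17.517
Gain = 20 log₁₀(17.517) ≈ 24.87 dB

24.9 dB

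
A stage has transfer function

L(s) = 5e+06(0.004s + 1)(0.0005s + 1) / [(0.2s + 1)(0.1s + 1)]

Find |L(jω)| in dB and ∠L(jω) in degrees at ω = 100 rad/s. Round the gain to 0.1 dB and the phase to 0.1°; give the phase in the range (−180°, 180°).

88.6 dB, -146.8°

At ω = 100 rad/s:
zero (1 + j100·0.004) = 1 + j0.4 → |·| ≈ 1.077, ∠ ≈ 21.80°
zero (1 + j100·0.0005) = 1 + j0.05 → |·| ≈ 1.0012, ∠ ≈ 2.86°
pole (1 + j100·0.2) = 1 + j20 → |·| ≈ 20.025, ∠ ≈ 87.14°
pole (1 + j100·0.1) = 1 + j10 → |·| ≈ 10.05, ∠ ≈ 84.29°
|L| = 5e+06 · 1.077 · 1.0012 / (20.025 · 10.05) ≈ 26790
Gain = 20 log₁₀(26790) ≈ 88.56 dB
∠L = (21.80° + 2.86°) − (87.14° + 84.29°) = -146.77°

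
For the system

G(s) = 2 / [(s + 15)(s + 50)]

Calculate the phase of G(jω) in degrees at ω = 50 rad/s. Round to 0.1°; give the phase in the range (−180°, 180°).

-118.3°

At s = jω = j50:
pole (s+15): 15 + j50 → |·| = √(15²+50²) = √2725 ≈ 52.202, ∠ = arctan(50/15) ≈ 73.30°
pole (s+50): 50 + j50 → |·| = √(50²+50²) = √5000 ≈ 70.711, ∠ = arctan(50/50) ≈ 45.00°
∠G = 0.00° − 118.30° = -118.30°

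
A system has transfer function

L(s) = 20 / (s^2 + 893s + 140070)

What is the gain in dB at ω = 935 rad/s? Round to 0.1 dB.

Substitute s = j935:
Numerator: 20 = 20 + j0
Denominator: (j935)^2 + 893(j935) + 140070 = -734155 + j834955
|N| = √(20² + 0²) ≈ 20, ∠N ≈ 0.00°
|D| = √(734155² + 834955²) ≈ 1.1118e+06, ∠D ≈ 131.32°
|L| = 20 / 1.1118e+06 ≈ 1.7989e-05
Gain = 20 log₁₀(1.7989e-05) ≈ -94.90 dB

-94.9 dB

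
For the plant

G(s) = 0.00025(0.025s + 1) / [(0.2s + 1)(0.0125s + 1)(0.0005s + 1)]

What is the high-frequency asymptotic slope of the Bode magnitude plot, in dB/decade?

-40 dB/decade

Each pole contributes −20 dB/decade at high frequency; each zero contributes +20 dB/decade.
Net: 1 zero(s) − 3 pole(s) → -40 dB/decade.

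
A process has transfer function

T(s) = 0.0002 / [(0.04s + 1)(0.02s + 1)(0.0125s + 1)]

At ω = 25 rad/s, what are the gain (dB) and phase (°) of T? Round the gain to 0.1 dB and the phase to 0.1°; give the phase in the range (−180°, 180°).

-78.4 dB, -88.9°

At ω = 25 rad/s:
pole (1 + j25·0.04) = 1 + j1 → |·| ≈ 1.4142, ∠ ≈ 45.00°
pole (1 + j25·0.02) = 1 + j0.5 → |·| ≈ 1.118, ∠ ≈ 26.57°
pole (1 + j25·0.0125) = 1 + j0.3125 → |·| ≈ 1.0477, ∠ ≈ 17.35°
|T| = 0.0002 · 1 / (1.4142 · 1.118 · 1.0477) ≈ 0.00012074
Gain = 20 log₁₀(0.00012074) ≈ -78.36 dB
∠T = (0°) − (45.00° + 26.57° + 17.35°) = -88.92°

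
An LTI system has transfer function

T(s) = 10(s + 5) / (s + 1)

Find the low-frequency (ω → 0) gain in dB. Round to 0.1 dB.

T(0) = 10·5 / (1) = 50
20 log₁₀(50) ≈ 33.98 dB

34.0 dB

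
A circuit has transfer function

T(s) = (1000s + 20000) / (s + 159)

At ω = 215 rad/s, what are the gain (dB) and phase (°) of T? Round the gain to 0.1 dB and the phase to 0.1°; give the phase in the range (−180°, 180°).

Substitute s = j215:
Numerator: 1000(j215) + 20000 = 20000 + j215000
Denominator: (j215) + 159 = 159 + j215
|N| = √(20000² + 215000²) ≈ 2.1593e+05, ∠N ≈ 84.69°
|D| = √(159² + 215²) ≈ 267.41, ∠D ≈ 53.52°
|T| = 2.1593e+05 / 267.41 ≈ 807.49
Gain = 20 log₁₀(807.49) ≈ 58.14 dB
∠T = 84.69° − 53.52° = 31.17°

58.1 dB, 31.2°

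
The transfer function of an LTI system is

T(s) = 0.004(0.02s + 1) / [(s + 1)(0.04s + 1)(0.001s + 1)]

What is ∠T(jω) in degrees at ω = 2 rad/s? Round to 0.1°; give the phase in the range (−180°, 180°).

At ω = 2 rad/s:
zero (1 + j2·0.02) = 1 + j0.04 → |·| ≈ 1.0008, ∠ ≈ 2.29°
pole (1 + j2·1) = 1 + j2 → |·| ≈ 2.2361, ∠ ≈ 63.43°
pole (1 + j2·0.04) = 1 + j0.08 → |·| ≈ 1.0032, ∠ ≈ 4.57°
pole (1 + j2·0.001) = 1 + j0.002 → |·| ≈ 1, ∠ ≈ 0.11°
∠T = (2.29°) − (63.43° + 4.57° + 0.11°) = -65.82°

-65.8°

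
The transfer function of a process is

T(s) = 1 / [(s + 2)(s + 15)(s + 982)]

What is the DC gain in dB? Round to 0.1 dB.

-89.4 dB

T(0) = 1 / (2·15·982) ≈ 3.3944e-05
20 log₁₀(3.3944e-05) ≈ -89.38 dB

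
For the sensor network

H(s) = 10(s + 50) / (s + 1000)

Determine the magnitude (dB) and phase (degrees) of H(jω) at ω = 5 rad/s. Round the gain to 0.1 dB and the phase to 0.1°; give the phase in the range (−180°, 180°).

At s = jω = j5:
zero (s+50): 50 + j5 → |·| = √(50²+5²) = √2525 ≈ 50.249, ∠ = arctan(5/50) ≈ 5.71°
pole (s+1000): 1000 + j5 → |·| = √(1000²+5²) = √1000025 ≈ 1000, ∠ = arctan(5/1000) ≈ 0.29°
|H| = 10 · 50.249 / 1000 ≈ 0.50249
Gain = 20 log₁₀(0.50249) ≈ -5.98 dB
∠H = 5.71° − 0.29° = 5.42°

-6.0 dB, 5.4°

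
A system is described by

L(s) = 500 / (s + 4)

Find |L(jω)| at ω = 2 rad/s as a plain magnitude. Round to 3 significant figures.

112

Substitute s = j2:
Numerator: 500 = 500 + j0
Denominator: (j2) + 4 = 4 + j2
|N| = √(500² + 0²) ≈ 500, ∠N ≈ 0.00°
|D| = √(4² + 2²) ≈ 4.4721, ∠D ≈ 26.57°
|L| = 500 / 4.4721 ≈ 111.8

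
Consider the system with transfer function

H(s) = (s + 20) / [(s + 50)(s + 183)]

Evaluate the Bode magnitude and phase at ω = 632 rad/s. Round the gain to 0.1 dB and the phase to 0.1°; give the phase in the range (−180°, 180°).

-56.4 dB, -71.1°

At s = jω = j632:
zero (s+20): 20 + j632 → |·| = √(20²+632²) = √399824 ≈ 632.32, ∠ = arctan(632/20) ≈ 88.19°
pole (s+50): 50 + j632 → |·| = √(50²+632²) = √401924 ≈ 633.97, ∠ = arctan(632/50) ≈ 85.48°
pole (s+183): 183 + j632 → |·| = √(183²+632²) = √432913 ≈ 657.96, ∠ = arctan(632/183) ≈ 73.85°
|H| = 1 · 632.32 / 4.1713e+05 ≈ 0.0015159
Gain = 20 log₁₀(0.0015159) ≈ -56.39 dB
∠H = 88.19° − 159.33° = -71.14°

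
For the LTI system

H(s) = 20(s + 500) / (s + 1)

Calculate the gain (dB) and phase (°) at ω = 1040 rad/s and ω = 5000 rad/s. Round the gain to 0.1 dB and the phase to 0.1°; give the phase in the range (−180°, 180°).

ω = 1040: 26.9 dB, -25.6°; ω = 5000: 26.1 dB, -5.7°

At s = jω = j1040:
zero (s+500): 500 + j1040 → |·| = √(500²+1040²) = √1331600 ≈ 1153.9, ∠ = arctan(1040/500) ≈ 64.32°
pole (s+1): 1 + j1040 → |·| = √(1²+1040²) = √1081601 ≈ 1040, ∠ = arctan(1040/1) ≈ 89.94°
|H| = 20 · 1153.9 / 1040 ≈ 22.19
Gain = 20 log₁₀(22.19) ≈ 26.92 dB
∠H = 64.32° − 89.94° = -25.62°

At s = jω = j5000:
zero (s+500): 500 + j5000 → |·| = √(500²+5000²) = √25250000 ≈ 5024.9, ∠ = arctan(5000/500) ≈ 84.29°
pole (s+1): 1 + j5000 → |·| = √(1²+5000²) = √25000001 ≈ 5000, ∠ = arctan(5000/1) ≈ 89.99°
|H| = 20 · 5024.9 / 5000 ≈ 20.1
Gain = 20 log₁₀(20.1) ≈ 26.06 dB
∠H = 84.29° − 89.99° = -5.70°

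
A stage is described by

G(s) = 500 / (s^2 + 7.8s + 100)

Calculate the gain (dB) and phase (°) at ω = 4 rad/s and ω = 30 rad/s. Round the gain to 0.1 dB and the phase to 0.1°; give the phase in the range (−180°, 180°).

ω = 4: 14.9 dB, -20.4°; ω = 30: -4.4 dB, -163.7°

At s = jω = j4:
quadratic: (j4)² + 7.8·j4 + 100 = 84 + j31.2 → |·| ≈ 89.607, ∠ ≈ 20.38°
|G| = 500 / 89.607 ≈ 5.5799
Gain = 20 log₁₀(5.5799) ≈ 14.93 dB
∠G = 0.00° − 20.38° = -20.38°

At s = jω = j30:
quadratic: (j30)² + 7.8·j30 + 100 = -800 + j234 → |·| ≈ 833.52, ∠ ≈ 163.70°
|G| = 500 / 833.52 ≈ 0.59987
Gain = 20 log₁₀(0.59987) ≈ -4.44 dB
∠G = 0.00° − 163.70° = -163.70°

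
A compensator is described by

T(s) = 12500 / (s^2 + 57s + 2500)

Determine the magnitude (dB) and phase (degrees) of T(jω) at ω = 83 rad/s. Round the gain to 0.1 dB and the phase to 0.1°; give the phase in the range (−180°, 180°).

At s = jω = j83:
quadratic: (j83)² + 57·j83 + 2500 = -4389 + j4731 → |·| ≈ 6453.3, ∠ ≈ 132.85°
|T| = 12500 / 6453.3 ≈ 1.937
Gain = 20 log₁₀(1.937) ≈ 5.74 dB
∠T = 0.00° − 132.85° = -132.85°

5.7 dB, -132.9°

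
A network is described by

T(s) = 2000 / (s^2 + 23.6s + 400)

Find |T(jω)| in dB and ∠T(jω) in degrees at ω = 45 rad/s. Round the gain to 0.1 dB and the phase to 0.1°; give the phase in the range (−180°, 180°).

0.3 dB, -146.8°

At s = jω = j45:
quadratic: (j45)² + 23.6·j45 + 400 = -1625 + j1062 → |·| ≈ 1941.3, ∠ ≈ 146.83°
|T| = 2000 / 1941.3 ≈ 1.0302
Gain = 20 log₁₀(1.0302) ≈ 0.26 dB
∠T = 0.00° − 146.83° = -146.83°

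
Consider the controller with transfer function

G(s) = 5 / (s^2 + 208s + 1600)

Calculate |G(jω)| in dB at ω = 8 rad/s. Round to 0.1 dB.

Substitute s = j8:
Numerator: 5 = 5 + j0
Denominator: (j8)^2 + 208(j8) + 1600 = 1536 + j1664
|N| = √(5² + 0²) ≈ 5, ∠N ≈ 0.00°
|D| = √(1536² + 1664²) ≈ 2264.6, ∠D ≈ 47.29°
|G| = 5 / 2264.6 ≈ 0.0022079
Gain = 20 log₁₀(0.0022079) ≈ -53.12 dB

-53.1 dB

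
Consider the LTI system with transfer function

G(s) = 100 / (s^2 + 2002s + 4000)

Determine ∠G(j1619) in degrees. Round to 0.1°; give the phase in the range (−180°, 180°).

Substitute s = j1619:
Numerator: 100 = 100 + j0
Denominator: (j1619)^2 + 2002(j1619) + 4000 = -2617161 + j3241238
|N| = √(100² + 0²) ≈ 100, ∠N ≈ 0.00°
|D| = √(2617161² + 3241238²) ≈ 4.166e+06, ∠D ≈ 128.92°
∠G = 0.00° − 128.92° = -128.92°

-128.9°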